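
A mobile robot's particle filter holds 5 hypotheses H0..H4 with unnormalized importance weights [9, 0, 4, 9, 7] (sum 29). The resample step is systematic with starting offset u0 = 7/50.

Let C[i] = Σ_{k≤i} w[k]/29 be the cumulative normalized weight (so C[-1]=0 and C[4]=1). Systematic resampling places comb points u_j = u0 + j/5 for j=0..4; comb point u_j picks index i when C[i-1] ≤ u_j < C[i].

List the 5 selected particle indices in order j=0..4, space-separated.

C = [9/29, 9/29, 13/29, 22/29, 1]
j=0: u_0=7/50 ∈ [0, 9/29) → index 0
j=1: u_1=17/50 ∈ [9/29, 13/29) → index 2
j=2: u_2=27/50 ∈ [13/29, 22/29) → index 3
j=3: u_3=37/50 ∈ [13/29, 22/29) → index 3
j=4: u_4=47/50 ∈ [22/29, 1) → index 4

0 2 3 3 4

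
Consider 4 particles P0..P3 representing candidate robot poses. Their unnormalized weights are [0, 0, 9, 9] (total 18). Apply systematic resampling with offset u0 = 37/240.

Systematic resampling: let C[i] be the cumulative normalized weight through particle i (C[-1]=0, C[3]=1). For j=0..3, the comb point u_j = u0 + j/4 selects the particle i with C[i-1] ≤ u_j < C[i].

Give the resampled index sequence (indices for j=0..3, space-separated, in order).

C = [0, 0, 1/2, 1]
j=0: u_0=37/240 ∈ [0, 1/2) → index 2
j=1: u_1=97/240 ∈ [0, 1/2) → index 2
j=2: u_2=157/240 ∈ [1/2, 1) → index 3
j=3: u_3=217/240 ∈ [1/2, 1) → index 3

2 2 3 3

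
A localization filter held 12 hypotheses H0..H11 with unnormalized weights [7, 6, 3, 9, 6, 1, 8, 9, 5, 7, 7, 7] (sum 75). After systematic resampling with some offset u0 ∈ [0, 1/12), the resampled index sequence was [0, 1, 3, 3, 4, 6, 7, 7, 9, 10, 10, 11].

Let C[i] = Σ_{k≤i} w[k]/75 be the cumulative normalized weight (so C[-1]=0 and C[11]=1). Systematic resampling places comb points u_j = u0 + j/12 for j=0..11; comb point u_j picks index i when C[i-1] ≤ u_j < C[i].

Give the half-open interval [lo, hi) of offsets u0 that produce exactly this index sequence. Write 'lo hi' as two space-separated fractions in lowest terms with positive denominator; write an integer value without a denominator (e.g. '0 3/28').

19/300 7/100

C = [7/75, 13/75, 16/75, 1/3, 31/75, 32/75, 8/15, 49/75, 18/25, 61/75, 68/75, 1]
j=0 picked index 0: u0 ∈ [0, 7/75)
j=1 picked index 1: u0 ∈ [1/100, 9/100)
j=2 picked index 3: u0 ∈ [7/150, 1/6)
j=3 picked index 3: u0 ∈ [-11/300, 1/12)
j=4 picked index 4: u0 ∈ [0, 2/25)
j=5 picked index 6: u0 ∈ [1/100, 7/60)
j=6 picked index 7: u0 ∈ [1/30, 23/150)
j=7 picked index 7: u0 ∈ [-1/20, 7/100)
j=8 picked index 9: u0 ∈ [4/75, 11/75)
j=9 picked index 10: u0 ∈ [19/300, 47/300)
j=10 picked index 10: u0 ∈ [-1/50, 11/150)
j=11 picked index 11: u0 ∈ [-1/100, 1/12)
intersection: [19/300, 7/100)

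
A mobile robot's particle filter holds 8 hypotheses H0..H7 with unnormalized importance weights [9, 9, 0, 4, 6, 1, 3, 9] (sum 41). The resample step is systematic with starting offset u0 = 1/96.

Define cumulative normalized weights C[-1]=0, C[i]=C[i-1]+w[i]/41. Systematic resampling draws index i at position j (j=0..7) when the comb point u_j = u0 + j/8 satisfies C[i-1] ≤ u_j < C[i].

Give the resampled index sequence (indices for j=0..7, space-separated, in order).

0 0 1 1 3 4 6 7

C = [9/41, 18/41, 18/41, 22/41, 28/41, 29/41, 32/41, 1]
j=0: u_0=1/96 ∈ [0, 9/41) → index 0
j=1: u_1=13/96 ∈ [0, 9/41) → index 0
j=2: u_2=25/96 ∈ [9/41, 18/41) → index 1
j=3: u_3=37/96 ∈ [9/41, 18/41) → index 1
j=4: u_4=49/96 ∈ [18/41, 22/41) → index 3
j=5: u_5=61/96 ∈ [22/41, 28/41) → index 4
j=6: u_6=73/96 ∈ [29/41, 32/41) → index 6
j=7: u_7=85/96 ∈ [32/41, 1) → index 7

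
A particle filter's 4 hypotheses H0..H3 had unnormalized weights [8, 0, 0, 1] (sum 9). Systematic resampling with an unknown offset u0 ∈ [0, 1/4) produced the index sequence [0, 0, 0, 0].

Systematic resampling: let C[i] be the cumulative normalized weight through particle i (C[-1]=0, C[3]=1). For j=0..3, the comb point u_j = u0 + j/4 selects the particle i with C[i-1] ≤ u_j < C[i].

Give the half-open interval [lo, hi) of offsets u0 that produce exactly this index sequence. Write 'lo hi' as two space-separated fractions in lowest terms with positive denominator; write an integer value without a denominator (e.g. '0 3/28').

C = [8/9, 8/9, 8/9, 1]
j=0 picked index 0: u0 ∈ [0, 8/9)
j=1 picked index 0: u0 ∈ [-1/4, 23/36)
j=2 picked index 0: u0 ∈ [-1/2, 7/18)
j=3 picked index 0: u0 ∈ [-3/4, 5/36)
intersection: [0, 5/36)

0 5/36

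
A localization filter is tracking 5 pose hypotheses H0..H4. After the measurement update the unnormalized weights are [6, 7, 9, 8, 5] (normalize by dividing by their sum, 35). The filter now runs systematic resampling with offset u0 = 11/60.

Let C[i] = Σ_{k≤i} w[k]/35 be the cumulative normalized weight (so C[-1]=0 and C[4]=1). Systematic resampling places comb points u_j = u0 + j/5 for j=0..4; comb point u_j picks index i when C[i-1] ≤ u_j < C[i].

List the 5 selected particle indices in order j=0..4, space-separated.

1 2 2 3 4

C = [6/35, 13/35, 22/35, 6/7, 1]
j=0: u_0=11/60 ∈ [6/35, 13/35) → index 1
j=1: u_1=23/60 ∈ [13/35, 22/35) → index 2
j=2: u_2=7/12 ∈ [13/35, 22/35) → index 2
j=3: u_3=47/60 ∈ [22/35, 6/7) → index 3
j=4: u_4=59/60 ∈ [6/7, 1) → index 4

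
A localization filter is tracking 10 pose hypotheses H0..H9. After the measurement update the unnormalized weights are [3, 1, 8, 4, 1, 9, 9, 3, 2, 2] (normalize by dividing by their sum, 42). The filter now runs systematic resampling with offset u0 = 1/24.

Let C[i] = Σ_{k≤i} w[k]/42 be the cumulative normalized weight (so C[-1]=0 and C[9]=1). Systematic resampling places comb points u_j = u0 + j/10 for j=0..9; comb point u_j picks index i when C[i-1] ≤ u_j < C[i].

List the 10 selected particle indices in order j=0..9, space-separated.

C = [1/14, 2/21, 2/7, 8/21, 17/42, 13/21, 5/6, 19/21, 20/21, 1]
j=0: u_0=1/24 ∈ [0, 1/14) → index 0
j=1: u_1=17/120 ∈ [2/21, 2/7) → index 2
j=2: u_2=29/120 ∈ [2/21, 2/7) → index 2
j=3: u_3=41/120 ∈ [2/7, 8/21) → index 3
j=4: u_4=53/120 ∈ [17/42, 13/21) → index 5
j=5: u_5=13/24 ∈ [17/42, 13/21) → index 5
j=6: u_6=77/120 ∈ [13/21, 5/6) → index 6
j=7: u_7=89/120 ∈ [13/21, 5/6) → index 6
j=8: u_8=101/120 ∈ [5/6, 19/21) → index 7
j=9: u_9=113/120 ∈ [19/21, 20/21) → index 8

0 2 2 3 5 5 6 6 7 8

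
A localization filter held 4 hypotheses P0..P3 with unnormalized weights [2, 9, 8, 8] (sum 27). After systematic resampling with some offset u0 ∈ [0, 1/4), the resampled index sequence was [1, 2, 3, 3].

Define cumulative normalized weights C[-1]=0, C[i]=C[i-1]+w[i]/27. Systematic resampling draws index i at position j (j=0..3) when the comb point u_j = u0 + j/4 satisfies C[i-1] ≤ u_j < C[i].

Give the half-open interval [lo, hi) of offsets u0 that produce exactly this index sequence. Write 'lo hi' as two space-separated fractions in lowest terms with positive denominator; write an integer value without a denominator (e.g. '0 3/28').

11/54 1/4

C = [2/27, 11/27, 19/27, 1]
j=0 picked index 1: u0 ∈ [2/27, 11/27)
j=1 picked index 2: u0 ∈ [17/108, 49/108)
j=2 picked index 3: u0 ∈ [11/54, 1/2)
j=3 picked index 3: u0 ∈ [-5/108, 1/4)
intersection: [11/54, 1/4)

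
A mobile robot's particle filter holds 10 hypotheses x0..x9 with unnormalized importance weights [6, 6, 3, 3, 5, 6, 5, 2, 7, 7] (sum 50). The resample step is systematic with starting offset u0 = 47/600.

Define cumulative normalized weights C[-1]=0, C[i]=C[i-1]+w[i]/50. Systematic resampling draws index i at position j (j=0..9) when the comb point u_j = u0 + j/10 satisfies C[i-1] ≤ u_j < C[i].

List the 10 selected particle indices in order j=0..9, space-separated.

C = [3/25, 6/25, 3/10, 9/25, 23/50, 29/50, 17/25, 18/25, 43/50, 1]
j=0: u_0=47/600 ∈ [0, 3/25) → index 0
j=1: u_1=107/600 ∈ [3/25, 6/25) → index 1
j=2: u_2=167/600 ∈ [6/25, 3/10) → index 2
j=3: u_3=227/600 ∈ [9/25, 23/50) → index 4
j=4: u_4=287/600 ∈ [23/50, 29/50) → index 5
j=5: u_5=347/600 ∈ [23/50, 29/50) → index 5
j=6: u_6=407/600 ∈ [29/50, 17/25) → index 6
j=7: u_7=467/600 ∈ [18/25, 43/50) → index 8
j=8: u_8=527/600 ∈ [43/50, 1) → index 9
j=9: u_9=587/600 ∈ [43/50, 1) → index 9

0 1 2 4 5 5 6 8 9 9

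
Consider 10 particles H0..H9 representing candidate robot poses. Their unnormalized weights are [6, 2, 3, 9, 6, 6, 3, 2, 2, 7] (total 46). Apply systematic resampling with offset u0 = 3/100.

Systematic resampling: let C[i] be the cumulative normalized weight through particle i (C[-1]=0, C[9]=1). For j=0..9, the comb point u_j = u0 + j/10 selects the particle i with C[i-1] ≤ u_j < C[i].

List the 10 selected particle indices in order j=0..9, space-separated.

0 0 2 3 3 4 5 6 8 9

C = [3/23, 4/23, 11/46, 10/23, 13/23, 16/23, 35/46, 37/46, 39/46, 1]
j=0: u_0=3/100 ∈ [0, 3/23) → index 0
j=1: u_1=13/100 ∈ [0, 3/23) → index 0
j=2: u_2=23/100 ∈ [4/23, 11/46) → index 2
j=3: u_3=33/100 ∈ [11/46, 10/23) → index 3
j=4: u_4=43/100 ∈ [11/46, 10/23) → index 3
j=5: u_5=53/100 ∈ [10/23, 13/23) → index 4
j=6: u_6=63/100 ∈ [13/23, 16/23) → index 5
j=7: u_7=73/100 ∈ [16/23, 35/46) → index 6
j=8: u_8=83/100 ∈ [37/46, 39/46) → index 8
j=9: u_9=93/100 ∈ [39/46, 1) → index 9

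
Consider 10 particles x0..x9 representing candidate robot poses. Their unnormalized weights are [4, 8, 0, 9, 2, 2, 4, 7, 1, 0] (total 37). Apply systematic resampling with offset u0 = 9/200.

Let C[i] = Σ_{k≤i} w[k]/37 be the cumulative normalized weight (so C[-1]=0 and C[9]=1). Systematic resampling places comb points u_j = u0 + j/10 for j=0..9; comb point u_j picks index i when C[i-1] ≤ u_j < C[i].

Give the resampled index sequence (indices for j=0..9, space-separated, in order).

0 1 1 3 3 3 5 6 7 7

C = [4/37, 12/37, 12/37, 21/37, 23/37, 25/37, 29/37, 36/37, 1, 1]
j=0: u_0=9/200 ∈ [0, 4/37) → index 0
j=1: u_1=29/200 ∈ [4/37, 12/37) → index 1
j=2: u_2=49/200 ∈ [4/37, 12/37) → index 1
j=3: u_3=69/200 ∈ [12/37, 21/37) → index 3
j=4: u_4=89/200 ∈ [12/37, 21/37) → index 3
j=5: u_5=109/200 ∈ [12/37, 21/37) → index 3
j=6: u_6=129/200 ∈ [23/37, 25/37) → index 5
j=7: u_7=149/200 ∈ [25/37, 29/37) → index 6
j=8: u_8=169/200 ∈ [29/37, 36/37) → index 7
j=9: u_9=189/200 ∈ [29/37, 36/37) → index 7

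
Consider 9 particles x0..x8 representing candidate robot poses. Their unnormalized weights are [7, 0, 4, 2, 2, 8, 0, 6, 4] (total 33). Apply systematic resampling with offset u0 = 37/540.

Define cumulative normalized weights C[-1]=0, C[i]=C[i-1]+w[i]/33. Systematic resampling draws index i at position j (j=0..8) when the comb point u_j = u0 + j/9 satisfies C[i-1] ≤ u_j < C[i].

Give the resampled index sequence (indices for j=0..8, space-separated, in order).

C = [7/33, 7/33, 1/3, 13/33, 5/11, 23/33, 23/33, 29/33, 1]
j=0: u_0=37/540 ∈ [0, 7/33) → index 0
j=1: u_1=97/540 ∈ [0, 7/33) → index 0
j=2: u_2=157/540 ∈ [7/33, 1/3) → index 2
j=3: u_3=217/540 ∈ [13/33, 5/11) → index 4
j=4: u_4=277/540 ∈ [5/11, 23/33) → index 5
j=5: u_5=337/540 ∈ [5/11, 23/33) → index 5
j=6: u_6=397/540 ∈ [23/33, 29/33) → index 7
j=7: u_7=457/540 ∈ [23/33, 29/33) → index 7
j=8: u_8=517/540 ∈ [29/33, 1) → index 8

0 0 2 4 5 5 7 7 8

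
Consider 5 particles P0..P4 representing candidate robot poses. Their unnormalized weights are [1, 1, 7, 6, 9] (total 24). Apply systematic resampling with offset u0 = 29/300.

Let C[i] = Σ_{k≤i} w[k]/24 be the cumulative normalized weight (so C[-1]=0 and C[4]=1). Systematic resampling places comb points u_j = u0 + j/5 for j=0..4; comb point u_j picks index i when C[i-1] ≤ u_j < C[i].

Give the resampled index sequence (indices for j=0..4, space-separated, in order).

2 2 3 4 4

C = [1/24, 1/12, 3/8, 5/8, 1]
j=0: u_0=29/300 ∈ [1/12, 3/8) → index 2
j=1: u_1=89/300 ∈ [1/12, 3/8) → index 2
j=2: u_2=149/300 ∈ [3/8, 5/8) → index 3
j=3: u_3=209/300 ∈ [5/8, 1) → index 4
j=4: u_4=269/300 ∈ [5/8, 1) → index 4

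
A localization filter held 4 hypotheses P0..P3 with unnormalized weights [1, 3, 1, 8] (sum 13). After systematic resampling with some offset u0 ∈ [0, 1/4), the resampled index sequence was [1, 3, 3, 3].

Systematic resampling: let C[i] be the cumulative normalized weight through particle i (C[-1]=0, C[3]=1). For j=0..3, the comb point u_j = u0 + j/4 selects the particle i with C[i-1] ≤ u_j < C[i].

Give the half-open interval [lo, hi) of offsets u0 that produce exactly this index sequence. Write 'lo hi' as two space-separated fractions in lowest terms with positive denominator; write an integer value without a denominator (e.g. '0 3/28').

C = [1/13, 4/13, 5/13, 1]
j=0 picked index 1: u0 ∈ [1/13, 4/13)
j=1 picked index 3: u0 ∈ [7/52, 3/4)
j=2 picked index 3: u0 ∈ [-3/26, 1/2)
j=3 picked index 3: u0 ∈ [-19/52, 1/4)
intersection: [7/52, 1/4)

7/52 1/4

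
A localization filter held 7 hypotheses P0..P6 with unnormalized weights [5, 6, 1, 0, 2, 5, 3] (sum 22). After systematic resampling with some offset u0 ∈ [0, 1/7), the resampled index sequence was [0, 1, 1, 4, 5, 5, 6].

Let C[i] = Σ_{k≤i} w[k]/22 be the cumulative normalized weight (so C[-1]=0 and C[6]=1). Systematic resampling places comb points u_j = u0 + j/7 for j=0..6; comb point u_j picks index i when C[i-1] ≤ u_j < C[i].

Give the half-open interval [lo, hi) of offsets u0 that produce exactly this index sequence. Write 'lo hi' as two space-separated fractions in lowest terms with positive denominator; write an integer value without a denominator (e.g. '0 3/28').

9/77 1/7

C = [5/22, 1/2, 6/11, 6/11, 7/11, 19/22, 1]
j=0 picked index 0: u0 ∈ [0, 5/22)
j=1 picked index 1: u0 ∈ [13/154, 5/14)
j=2 picked index 1: u0 ∈ [-9/154, 3/14)
j=3 picked index 4: u0 ∈ [9/77, 16/77)
j=4 picked index 5: u0 ∈ [5/77, 45/154)
j=5 picked index 5: u0 ∈ [-6/77, 23/154)
j=6 picked index 6: u0 ∈ [1/154, 1/7)
intersection: [9/77, 1/7)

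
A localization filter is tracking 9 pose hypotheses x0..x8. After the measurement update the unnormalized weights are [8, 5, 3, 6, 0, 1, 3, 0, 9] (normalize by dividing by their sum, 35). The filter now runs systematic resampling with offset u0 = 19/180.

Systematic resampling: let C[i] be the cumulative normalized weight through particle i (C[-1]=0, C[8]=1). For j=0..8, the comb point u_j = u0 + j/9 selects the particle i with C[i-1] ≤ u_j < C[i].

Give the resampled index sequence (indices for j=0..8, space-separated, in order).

0 0 1 2 3 6 8 8 8

C = [8/35, 13/35, 16/35, 22/35, 22/35, 23/35, 26/35, 26/35, 1]
j=0: u_0=19/180 ∈ [0, 8/35) → index 0
j=1: u_1=13/60 ∈ [0, 8/35) → index 0
j=2: u_2=59/180 ∈ [8/35, 13/35) → index 1
j=3: u_3=79/180 ∈ [13/35, 16/35) → index 2
j=4: u_4=11/20 ∈ [16/35, 22/35) → index 3
j=5: u_5=119/180 ∈ [23/35, 26/35) → index 6
j=6: u_6=139/180 ∈ [26/35, 1) → index 8
j=7: u_7=53/60 ∈ [26/35, 1) → index 8
j=8: u_8=179/180 ∈ [26/35, 1) → index 8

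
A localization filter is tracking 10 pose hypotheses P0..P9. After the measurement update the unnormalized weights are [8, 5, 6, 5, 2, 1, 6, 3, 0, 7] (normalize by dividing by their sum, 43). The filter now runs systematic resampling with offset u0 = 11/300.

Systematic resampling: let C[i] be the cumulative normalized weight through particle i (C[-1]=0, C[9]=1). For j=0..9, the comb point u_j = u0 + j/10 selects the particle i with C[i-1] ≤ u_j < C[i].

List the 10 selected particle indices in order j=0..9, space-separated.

0 0 1 2 2 3 6 6 7 9

C = [8/43, 13/43, 19/43, 24/43, 26/43, 27/43, 33/43, 36/43, 36/43, 1]
j=0: u_0=11/300 ∈ [0, 8/43) → index 0
j=1: u_1=41/300 ∈ [0, 8/43) → index 0
j=2: u_2=71/300 ∈ [8/43, 13/43) → index 1
j=3: u_3=101/300 ∈ [13/43, 19/43) → index 2
j=4: u_4=131/300 ∈ [13/43, 19/43) → index 2
j=5: u_5=161/300 ∈ [19/43, 24/43) → index 3
j=6: u_6=191/300 ∈ [27/43, 33/43) → index 6
j=7: u_7=221/300 ∈ [27/43, 33/43) → index 6
j=8: u_8=251/300 ∈ [33/43, 36/43) → index 7
j=9: u_9=281/300 ∈ [36/43, 1) → index 9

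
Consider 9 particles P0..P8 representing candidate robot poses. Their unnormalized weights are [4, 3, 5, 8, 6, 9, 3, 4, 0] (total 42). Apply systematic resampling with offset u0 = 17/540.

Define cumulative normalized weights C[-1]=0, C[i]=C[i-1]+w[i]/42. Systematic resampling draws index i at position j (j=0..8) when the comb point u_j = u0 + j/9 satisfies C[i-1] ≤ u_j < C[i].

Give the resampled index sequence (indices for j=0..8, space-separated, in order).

C = [2/21, 1/6, 2/7, 10/21, 13/21, 5/6, 19/21, 1, 1]
j=0: u_0=17/540 ∈ [0, 2/21) → index 0
j=1: u_1=77/540 ∈ [2/21, 1/6) → index 1
j=2: u_2=137/540 ∈ [1/6, 2/7) → index 2
j=3: u_3=197/540 ∈ [2/7, 10/21) → index 3
j=4: u_4=257/540 ∈ [2/7, 10/21) → index 3
j=5: u_5=317/540 ∈ [10/21, 13/21) → index 4
j=6: u_6=377/540 ∈ [13/21, 5/6) → index 5
j=7: u_7=437/540 ∈ [13/21, 5/6) → index 5
j=8: u_8=497/540 ∈ [19/21, 1) → index 7

0 1 2 3 3 4 5 5 7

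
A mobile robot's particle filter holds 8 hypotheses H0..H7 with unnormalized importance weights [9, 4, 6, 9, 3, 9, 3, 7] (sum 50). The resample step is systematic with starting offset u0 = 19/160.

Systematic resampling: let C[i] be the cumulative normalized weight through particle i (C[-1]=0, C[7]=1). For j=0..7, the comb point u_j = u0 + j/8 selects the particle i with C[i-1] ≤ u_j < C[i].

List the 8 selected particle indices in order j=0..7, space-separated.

C = [9/50, 13/50, 19/50, 14/25, 31/50, 4/5, 43/50, 1]
j=0: u_0=19/160 ∈ [0, 9/50) → index 0
j=1: u_1=39/160 ∈ [9/50, 13/50) → index 1
j=2: u_2=59/160 ∈ [13/50, 19/50) → index 2
j=3: u_3=79/160 ∈ [19/50, 14/25) → index 3
j=4: u_4=99/160 ∈ [14/25, 31/50) → index 4
j=5: u_5=119/160 ∈ [31/50, 4/5) → index 5
j=6: u_6=139/160 ∈ [43/50, 1) → index 7
j=7: u_7=159/160 ∈ [43/50, 1) → index 7

0 1 2 3 4 5 7 7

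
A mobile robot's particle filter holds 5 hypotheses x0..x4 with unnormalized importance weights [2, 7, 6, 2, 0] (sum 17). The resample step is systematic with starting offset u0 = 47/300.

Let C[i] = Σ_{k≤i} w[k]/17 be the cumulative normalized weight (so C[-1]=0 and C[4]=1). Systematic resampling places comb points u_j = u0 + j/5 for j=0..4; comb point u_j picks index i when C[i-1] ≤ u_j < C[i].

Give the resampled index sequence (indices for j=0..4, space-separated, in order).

1 1 2 2 3

C = [2/17, 9/17, 15/17, 1, 1]
j=0: u_0=47/300 ∈ [2/17, 9/17) → index 1
j=1: u_1=107/300 ∈ [2/17, 9/17) → index 1
j=2: u_2=167/300 ∈ [9/17, 15/17) → index 2
j=3: u_3=227/300 ∈ [9/17, 15/17) → index 2
j=4: u_4=287/300 ∈ [15/17, 1) → index 3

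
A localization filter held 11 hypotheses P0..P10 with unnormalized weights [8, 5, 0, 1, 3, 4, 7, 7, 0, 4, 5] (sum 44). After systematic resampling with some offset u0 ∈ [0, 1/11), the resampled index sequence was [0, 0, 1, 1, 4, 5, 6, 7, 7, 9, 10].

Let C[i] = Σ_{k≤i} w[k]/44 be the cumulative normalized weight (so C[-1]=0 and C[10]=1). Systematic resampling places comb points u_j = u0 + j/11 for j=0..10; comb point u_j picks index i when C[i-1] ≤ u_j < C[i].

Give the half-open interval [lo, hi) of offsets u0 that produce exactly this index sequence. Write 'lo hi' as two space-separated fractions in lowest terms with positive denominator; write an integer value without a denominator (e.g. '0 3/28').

C = [2/11, 13/44, 13/44, 7/22, 17/44, 21/44, 7/11, 35/44, 35/44, 39/44, 1]
j=0 picked index 0: u0 ∈ [0, 2/11)
j=1 picked index 0: u0 ∈ [-1/11, 1/11)
j=2 picked index 1: u0 ∈ [0, 5/44)
j=3 picked index 1: u0 ∈ [-1/11, 1/44)
j=4 picked index 4: u0 ∈ [-1/22, 1/44)
j=5 picked index 5: u0 ∈ [-3/44, 1/44)
j=6 picked index 6: u0 ∈ [-3/44, 1/11)
j=7 picked index 7: u0 ∈ [0, 7/44)
j=8 picked index 7: u0 ∈ [-1/11, 3/44)
j=9 picked index 9: u0 ∈ [-1/44, 3/44)
j=10 picked index 10: u0 ∈ [-1/44, 1/11)
intersection: [0, 1/44)

0 1/44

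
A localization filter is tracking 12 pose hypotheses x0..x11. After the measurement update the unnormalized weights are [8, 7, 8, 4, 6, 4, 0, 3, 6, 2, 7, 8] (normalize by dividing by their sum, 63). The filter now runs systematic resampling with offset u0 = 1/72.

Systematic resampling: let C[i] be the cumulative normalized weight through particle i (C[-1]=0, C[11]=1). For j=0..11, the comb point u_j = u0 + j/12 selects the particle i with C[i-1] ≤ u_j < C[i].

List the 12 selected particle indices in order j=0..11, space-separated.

C = [8/63, 5/21, 23/63, 3/7, 11/21, 37/63, 37/63, 40/63, 46/63, 16/21, 55/63, 1]
j=0: u_0=1/72 ∈ [0, 8/63) → index 0
j=1: u_1=7/72 ∈ [0, 8/63) → index 0
j=2: u_2=13/72 ∈ [8/63, 5/21) → index 1
j=3: u_3=19/72 ∈ [5/21, 23/63) → index 2
j=4: u_4=25/72 ∈ [5/21, 23/63) → index 2
j=5: u_5=31/72 ∈ [3/7, 11/21) → index 4
j=6: u_6=37/72 ∈ [3/7, 11/21) → index 4
j=7: u_7=43/72 ∈ [37/63, 40/63) → index 7
j=8: u_8=49/72 ∈ [40/63, 46/63) → index 8
j=9: u_9=55/72 ∈ [16/21, 55/63) → index 10
j=10: u_10=61/72 ∈ [16/21, 55/63) → index 10
j=11: u_11=67/72 ∈ [55/63, 1) → index 11

0 0 1 2 2 4 4 7 8 10 10 11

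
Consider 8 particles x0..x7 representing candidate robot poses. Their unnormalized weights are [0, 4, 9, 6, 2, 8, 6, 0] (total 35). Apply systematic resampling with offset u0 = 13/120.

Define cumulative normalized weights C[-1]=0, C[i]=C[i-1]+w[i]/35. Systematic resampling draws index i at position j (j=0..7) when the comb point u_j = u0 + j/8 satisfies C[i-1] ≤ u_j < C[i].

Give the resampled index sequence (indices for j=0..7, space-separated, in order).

C = [0, 4/35, 13/35, 19/35, 3/5, 29/35, 1, 1]
j=0: u_0=13/120 ∈ [0, 4/35) → index 1
j=1: u_1=7/30 ∈ [4/35, 13/35) → index 2
j=2: u_2=43/120 ∈ [4/35, 13/35) → index 2
j=3: u_3=29/60 ∈ [13/35, 19/35) → index 3
j=4: u_4=73/120 ∈ [3/5, 29/35) → index 5
j=5: u_5=11/15 ∈ [3/5, 29/35) → index 5
j=6: u_6=103/120 ∈ [29/35, 1) → index 6
j=7: u_7=59/60 ∈ [29/35, 1) → index 6

1 2 2 3 5 5 6 6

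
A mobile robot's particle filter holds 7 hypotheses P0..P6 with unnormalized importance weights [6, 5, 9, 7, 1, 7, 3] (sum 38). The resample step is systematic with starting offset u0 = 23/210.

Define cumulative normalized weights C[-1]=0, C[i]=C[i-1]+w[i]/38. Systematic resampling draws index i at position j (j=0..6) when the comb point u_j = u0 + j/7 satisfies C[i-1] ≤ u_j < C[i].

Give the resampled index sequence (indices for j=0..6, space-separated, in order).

C = [3/19, 11/38, 10/19, 27/38, 14/19, 35/38, 1]
j=0: u_0=23/210 ∈ [0, 3/19) → index 0
j=1: u_1=53/210 ∈ [3/19, 11/38) → index 1
j=2: u_2=83/210 ∈ [11/38, 10/19) → index 2
j=3: u_3=113/210 ∈ [10/19, 27/38) → index 3
j=4: u_4=143/210 ∈ [10/19, 27/38) → index 3
j=5: u_5=173/210 ∈ [14/19, 35/38) → index 5
j=6: u_6=29/30 ∈ [35/38, 1) → index 6

0 1 2 3 3 5 6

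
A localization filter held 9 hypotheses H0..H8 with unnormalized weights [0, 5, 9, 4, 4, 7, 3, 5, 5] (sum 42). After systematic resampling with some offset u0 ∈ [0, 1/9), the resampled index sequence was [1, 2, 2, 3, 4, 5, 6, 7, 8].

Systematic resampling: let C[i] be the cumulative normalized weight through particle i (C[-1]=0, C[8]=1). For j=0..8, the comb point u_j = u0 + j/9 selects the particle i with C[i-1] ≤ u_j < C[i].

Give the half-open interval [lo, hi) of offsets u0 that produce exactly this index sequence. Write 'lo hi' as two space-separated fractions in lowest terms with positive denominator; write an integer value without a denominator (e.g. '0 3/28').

C = [0, 5/42, 1/3, 3/7, 11/21, 29/42, 16/21, 37/42, 1]
j=0 picked index 1: u0 ∈ [0, 5/42)
j=1 picked index 2: u0 ∈ [1/126, 2/9)
j=2 picked index 2: u0 ∈ [-13/126, 1/9)
j=3 picked index 3: u0 ∈ [0, 2/21)
j=4 picked index 4: u0 ∈ [-1/63, 5/63)
j=5 picked index 5: u0 ∈ [-2/63, 17/126)
j=6 picked index 6: u0 ∈ [1/42, 2/21)
j=7 picked index 7: u0 ∈ [-1/63, 13/126)
j=8 picked index 8: u0 ∈ [-1/126, 1/9)
intersection: [1/42, 5/63)

1/42 5/63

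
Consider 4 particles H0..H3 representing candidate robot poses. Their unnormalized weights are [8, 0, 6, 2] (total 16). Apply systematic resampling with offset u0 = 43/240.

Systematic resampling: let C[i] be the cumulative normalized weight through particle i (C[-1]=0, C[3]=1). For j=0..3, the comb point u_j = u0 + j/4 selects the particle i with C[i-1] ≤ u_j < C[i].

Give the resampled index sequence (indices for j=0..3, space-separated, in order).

C = [1/2, 1/2, 7/8, 1]
j=0: u_0=43/240 ∈ [0, 1/2) → index 0
j=1: u_1=103/240 ∈ [0, 1/2) → index 0
j=2: u_2=163/240 ∈ [1/2, 7/8) → index 2
j=3: u_3=223/240 ∈ [7/8, 1) → index 3

0 0 2 3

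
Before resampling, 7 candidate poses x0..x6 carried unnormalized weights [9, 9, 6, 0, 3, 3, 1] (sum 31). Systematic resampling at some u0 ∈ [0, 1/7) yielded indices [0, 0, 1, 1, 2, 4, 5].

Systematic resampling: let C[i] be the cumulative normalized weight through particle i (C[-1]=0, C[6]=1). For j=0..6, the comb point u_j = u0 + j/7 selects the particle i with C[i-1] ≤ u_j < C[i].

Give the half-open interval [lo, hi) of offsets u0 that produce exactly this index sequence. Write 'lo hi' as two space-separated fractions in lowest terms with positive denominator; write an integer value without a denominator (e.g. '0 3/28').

13/217 24/217

C = [9/31, 18/31, 24/31, 24/31, 27/31, 30/31, 1]
j=0 picked index 0: u0 ∈ [0, 9/31)
j=1 picked index 0: u0 ∈ [-1/7, 32/217)
j=2 picked index 1: u0 ∈ [1/217, 64/217)
j=3 picked index 1: u0 ∈ [-30/217, 33/217)
j=4 picked index 2: u0 ∈ [2/217, 44/217)
j=5 picked index 4: u0 ∈ [13/217, 34/217)
j=6 picked index 5: u0 ∈ [3/217, 24/217)
intersection: [13/217, 24/217)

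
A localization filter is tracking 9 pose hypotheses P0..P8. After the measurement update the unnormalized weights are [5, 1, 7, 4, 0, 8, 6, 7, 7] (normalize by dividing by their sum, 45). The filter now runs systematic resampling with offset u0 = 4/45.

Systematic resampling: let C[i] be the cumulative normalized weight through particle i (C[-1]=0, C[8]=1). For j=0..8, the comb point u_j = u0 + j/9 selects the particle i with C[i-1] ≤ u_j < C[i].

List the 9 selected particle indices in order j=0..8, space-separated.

C = [1/9, 2/15, 13/45, 17/45, 17/45, 5/9, 31/45, 38/45, 1]
j=0: u_0=4/45 ∈ [0, 1/9) → index 0
j=1: u_1=1/5 ∈ [2/15, 13/45) → index 2
j=2: u_2=14/45 ∈ [13/45, 17/45) → index 3
j=3: u_3=19/45 ∈ [17/45, 5/9) → index 5
j=4: u_4=8/15 ∈ [17/45, 5/9) → index 5
j=5: u_5=29/45 ∈ [5/9, 31/45) → index 6
j=6: u_6=34/45 ∈ [31/45, 38/45) → index 7
j=7: u_7=13/15 ∈ [38/45, 1) → index 8
j=8: u_8=44/45 ∈ [38/45, 1) → index 8

0 2 3 5 5 6 7 8 8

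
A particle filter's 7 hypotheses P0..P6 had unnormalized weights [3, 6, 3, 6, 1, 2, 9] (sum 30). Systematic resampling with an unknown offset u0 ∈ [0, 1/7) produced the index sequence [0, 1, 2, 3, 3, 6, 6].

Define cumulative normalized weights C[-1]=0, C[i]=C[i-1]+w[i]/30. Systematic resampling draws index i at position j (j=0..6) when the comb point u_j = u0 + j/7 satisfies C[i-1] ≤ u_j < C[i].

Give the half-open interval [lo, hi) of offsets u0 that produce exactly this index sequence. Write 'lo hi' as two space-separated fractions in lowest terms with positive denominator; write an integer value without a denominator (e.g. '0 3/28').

C = [1/10, 3/10, 2/5, 3/5, 19/30, 7/10, 1]
j=0 picked index 0: u0 ∈ [0, 1/10)
j=1 picked index 1: u0 ∈ [-3/70, 11/70)
j=2 picked index 2: u0 ∈ [1/70, 4/35)
j=3 picked index 3: u0 ∈ [-1/35, 6/35)
j=4 picked index 3: u0 ∈ [-6/35, 1/35)
j=5 picked index 6: u0 ∈ [-1/70, 2/7)
j=6 picked index 6: u0 ∈ [-11/70, 1/7)
intersection: [1/70, 1/35)

1/70 1/35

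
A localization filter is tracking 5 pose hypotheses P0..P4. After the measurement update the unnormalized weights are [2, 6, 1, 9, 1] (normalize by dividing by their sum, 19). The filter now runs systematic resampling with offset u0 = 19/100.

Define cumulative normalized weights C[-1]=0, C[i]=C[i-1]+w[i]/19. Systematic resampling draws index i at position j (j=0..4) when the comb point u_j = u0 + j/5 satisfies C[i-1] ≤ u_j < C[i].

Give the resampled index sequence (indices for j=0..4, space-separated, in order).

1 1 3 3 4

C = [2/19, 8/19, 9/19, 18/19, 1]
j=0: u_0=19/100 ∈ [2/19, 8/19) → index 1
j=1: u_1=39/100 ∈ [2/19, 8/19) → index 1
j=2: u_2=59/100 ∈ [9/19, 18/19) → index 3
j=3: u_3=79/100 ∈ [9/19, 18/19) → index 3
j=4: u_4=99/100 ∈ [18/19, 1) → index 4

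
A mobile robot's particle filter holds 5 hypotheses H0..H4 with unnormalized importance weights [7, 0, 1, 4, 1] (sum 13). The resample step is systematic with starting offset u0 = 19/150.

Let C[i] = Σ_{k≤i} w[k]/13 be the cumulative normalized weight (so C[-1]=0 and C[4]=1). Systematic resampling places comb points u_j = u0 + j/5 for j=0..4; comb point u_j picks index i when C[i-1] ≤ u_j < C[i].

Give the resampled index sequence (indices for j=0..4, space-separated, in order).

C = [7/13, 7/13, 8/13, 12/13, 1]
j=0: u_0=19/150 ∈ [0, 7/13) → index 0
j=1: u_1=49/150 ∈ [0, 7/13) → index 0
j=2: u_2=79/150 ∈ [0, 7/13) → index 0
j=3: u_3=109/150 ∈ [8/13, 12/13) → index 3
j=4: u_4=139/150 ∈ [12/13, 1) → index 4

0 0 0 3 4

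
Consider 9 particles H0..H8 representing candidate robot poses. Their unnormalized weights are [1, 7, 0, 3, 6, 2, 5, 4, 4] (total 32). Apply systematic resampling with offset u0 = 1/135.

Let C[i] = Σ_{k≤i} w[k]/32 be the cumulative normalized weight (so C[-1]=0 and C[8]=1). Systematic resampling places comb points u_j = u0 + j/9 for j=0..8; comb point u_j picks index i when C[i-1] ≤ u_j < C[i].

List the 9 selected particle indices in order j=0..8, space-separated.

0 1 1 3 4 5 6 7 8

C = [1/32, 1/4, 1/4, 11/32, 17/32, 19/32, 3/4, 7/8, 1]
j=0: u_0=1/135 ∈ [0, 1/32) → index 0
j=1: u_1=16/135 ∈ [1/32, 1/4) → index 1
j=2: u_2=31/135 ∈ [1/32, 1/4) → index 1
j=3: u_3=46/135 ∈ [1/4, 11/32) → index 3
j=4: u_4=61/135 ∈ [11/32, 17/32) → index 4
j=5: u_5=76/135 ∈ [17/32, 19/32) → index 5
j=6: u_6=91/135 ∈ [19/32, 3/4) → index 6
j=7: u_7=106/135 ∈ [3/4, 7/8) → index 7
j=8: u_8=121/135 ∈ [7/8, 1) → index 8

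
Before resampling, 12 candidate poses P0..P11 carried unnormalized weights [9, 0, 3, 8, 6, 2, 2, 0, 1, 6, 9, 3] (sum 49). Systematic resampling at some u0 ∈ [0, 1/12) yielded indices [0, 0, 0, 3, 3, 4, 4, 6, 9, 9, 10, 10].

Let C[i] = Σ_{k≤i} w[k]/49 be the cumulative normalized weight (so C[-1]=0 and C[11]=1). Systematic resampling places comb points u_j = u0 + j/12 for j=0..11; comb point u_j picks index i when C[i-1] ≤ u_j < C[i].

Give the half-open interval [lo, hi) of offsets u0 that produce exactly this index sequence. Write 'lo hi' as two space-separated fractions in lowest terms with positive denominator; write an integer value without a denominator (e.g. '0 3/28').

C = [9/49, 9/49, 12/49, 20/49, 26/49, 4/7, 30/49, 30/49, 31/49, 37/49, 46/49, 1]
j=0 picked index 0: u0 ∈ [0, 9/49)
j=1 picked index 0: u0 ∈ [-1/12, 59/588)
j=2 picked index 0: u0 ∈ [-1/6, 5/294)
j=3 picked index 3: u0 ∈ [-1/196, 31/196)
j=4 picked index 3: u0 ∈ [-13/147, 11/147)
j=5 picked index 4: u0 ∈ [-5/588, 67/588)
j=6 picked index 4: u0 ∈ [-9/98, 3/98)
j=7 picked index 6: u0 ∈ [-1/84, 17/588)
j=8 picked index 9: u0 ∈ [-5/147, 13/147)
j=9 picked index 9: u0 ∈ [-23/196, 1/196)
j=10 picked index 10: u0 ∈ [-23/294, 31/294)
j=11 picked index 10: u0 ∈ [-95/588, 13/588)
intersection: [0, 1/196)

0 1/196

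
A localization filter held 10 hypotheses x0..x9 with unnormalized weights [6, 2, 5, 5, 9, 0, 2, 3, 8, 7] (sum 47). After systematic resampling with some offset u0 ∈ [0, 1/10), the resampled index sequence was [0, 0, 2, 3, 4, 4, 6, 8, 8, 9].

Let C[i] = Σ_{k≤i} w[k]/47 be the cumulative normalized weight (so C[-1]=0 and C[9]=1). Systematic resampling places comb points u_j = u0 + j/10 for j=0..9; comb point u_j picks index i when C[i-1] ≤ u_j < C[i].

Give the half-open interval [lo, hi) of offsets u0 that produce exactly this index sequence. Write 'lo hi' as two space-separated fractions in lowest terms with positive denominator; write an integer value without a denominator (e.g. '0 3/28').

C = [6/47, 8/47, 13/47, 18/47, 27/47, 27/47, 29/47, 32/47, 40/47, 1]
j=0 picked index 0: u0 ∈ [0, 6/47)
j=1 picked index 0: u0 ∈ [-1/10, 13/470)
j=2 picked index 2: u0 ∈ [-7/235, 18/235)
j=3 picked index 3: u0 ∈ [-11/470, 39/470)
j=4 picked index 4: u0 ∈ [-4/235, 41/235)
j=5 picked index 4: u0 ∈ [-11/94, 7/94)
j=6 picked index 6: u0 ∈ [-6/235, 4/235)
j=7 picked index 8: u0 ∈ [-9/470, 71/470)
j=8 picked index 8: u0 ∈ [-28/235, 12/235)
j=9 picked index 9: u0 ∈ [-23/470, 1/10)
intersection: [0, 4/235)

0 4/235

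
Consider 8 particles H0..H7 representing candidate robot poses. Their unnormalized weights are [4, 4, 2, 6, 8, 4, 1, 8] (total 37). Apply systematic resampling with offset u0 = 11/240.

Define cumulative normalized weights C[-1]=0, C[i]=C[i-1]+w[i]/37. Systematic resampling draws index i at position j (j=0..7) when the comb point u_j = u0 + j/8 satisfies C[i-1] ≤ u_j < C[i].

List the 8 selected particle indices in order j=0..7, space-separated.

C = [4/37, 8/37, 10/37, 16/37, 24/37, 28/37, 29/37, 1]
j=0: u_0=11/240 ∈ [0, 4/37) → index 0
j=1: u_1=41/240 ∈ [4/37, 8/37) → index 1
j=2: u_2=71/240 ∈ [10/37, 16/37) → index 3
j=3: u_3=101/240 ∈ [10/37, 16/37) → index 3
j=4: u_4=131/240 ∈ [16/37, 24/37) → index 4
j=5: u_5=161/240 ∈ [24/37, 28/37) → index 5
j=6: u_6=191/240 ∈ [29/37, 1) → index 7
j=7: u_7=221/240 ∈ [29/37, 1) → index 7

0 1 3 3 4 5 7 7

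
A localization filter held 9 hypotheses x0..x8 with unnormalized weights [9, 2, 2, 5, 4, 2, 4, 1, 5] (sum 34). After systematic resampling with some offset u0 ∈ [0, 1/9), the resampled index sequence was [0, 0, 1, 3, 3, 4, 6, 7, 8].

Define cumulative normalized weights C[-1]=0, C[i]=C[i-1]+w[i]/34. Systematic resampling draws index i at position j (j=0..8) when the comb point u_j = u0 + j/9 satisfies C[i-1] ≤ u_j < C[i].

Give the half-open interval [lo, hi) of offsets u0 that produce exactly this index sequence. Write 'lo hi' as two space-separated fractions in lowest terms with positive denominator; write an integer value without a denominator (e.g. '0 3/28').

C = [9/34, 11/34, 13/34, 9/17, 11/17, 12/17, 14/17, 29/34, 1]
j=0 picked index 0: u0 ∈ [0, 9/34)
j=1 picked index 0: u0 ∈ [-1/9, 47/306)
j=2 picked index 1: u0 ∈ [13/306, 31/306)
j=3 picked index 3: u0 ∈ [5/102, 10/51)
j=4 picked index 3: u0 ∈ [-19/306, 13/153)
j=5 picked index 4: u0 ∈ [-4/153, 14/153)
j=6 picked index 6: u0 ∈ [2/51, 8/51)
j=7 picked index 7: u0 ∈ [7/153, 23/306)
j=8 picked index 8: u0 ∈ [-11/306, 1/9)
intersection: [5/102, 23/306)

5/102 23/306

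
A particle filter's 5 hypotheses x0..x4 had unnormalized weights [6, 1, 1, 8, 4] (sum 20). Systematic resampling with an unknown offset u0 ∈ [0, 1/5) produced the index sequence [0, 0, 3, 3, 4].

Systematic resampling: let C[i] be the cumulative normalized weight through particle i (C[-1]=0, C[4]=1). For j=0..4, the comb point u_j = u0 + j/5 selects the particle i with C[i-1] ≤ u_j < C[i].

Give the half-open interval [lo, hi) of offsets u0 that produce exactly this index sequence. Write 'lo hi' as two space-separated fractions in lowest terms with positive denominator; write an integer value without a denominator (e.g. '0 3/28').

C = [3/10, 7/20, 2/5, 4/5, 1]
j=0 picked index 0: u0 ∈ [0, 3/10)
j=1 picked index 0: u0 ∈ [-1/5, 1/10)
j=2 picked index 3: u0 ∈ [0, 2/5)
j=3 picked index 3: u0 ∈ [-1/5, 1/5)
j=4 picked index 4: u0 ∈ [0, 1/5)
intersection: [0, 1/10)

0 1/10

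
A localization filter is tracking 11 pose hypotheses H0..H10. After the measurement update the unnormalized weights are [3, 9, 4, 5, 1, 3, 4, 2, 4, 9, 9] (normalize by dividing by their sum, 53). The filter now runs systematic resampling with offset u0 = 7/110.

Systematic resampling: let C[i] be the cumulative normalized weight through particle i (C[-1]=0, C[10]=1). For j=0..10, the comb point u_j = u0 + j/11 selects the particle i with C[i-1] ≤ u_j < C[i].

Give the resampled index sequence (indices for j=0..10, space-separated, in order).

1 1 2 3 5 6 8 9 9 10 10

C = [3/53, 12/53, 16/53, 21/53, 22/53, 25/53, 29/53, 31/53, 35/53, 44/53, 1]
j=0: u_0=7/110 ∈ [3/53, 12/53) → index 1
j=1: u_1=17/110 ∈ [3/53, 12/53) → index 1
j=2: u_2=27/110 ∈ [12/53, 16/53) → index 2
j=3: u_3=37/110 ∈ [16/53, 21/53) → index 3
j=4: u_4=47/110 ∈ [22/53, 25/53) → index 5
j=5: u_5=57/110 ∈ [25/53, 29/53) → index 6
j=6: u_6=67/110 ∈ [31/53, 35/53) → index 8
j=7: u_7=7/10 ∈ [35/53, 44/53) → index 9
j=8: u_8=87/110 ∈ [35/53, 44/53) → index 9
j=9: u_9=97/110 ∈ [44/53, 1) → index 10
j=10: u_10=107/110 ∈ [44/53, 1) → index 10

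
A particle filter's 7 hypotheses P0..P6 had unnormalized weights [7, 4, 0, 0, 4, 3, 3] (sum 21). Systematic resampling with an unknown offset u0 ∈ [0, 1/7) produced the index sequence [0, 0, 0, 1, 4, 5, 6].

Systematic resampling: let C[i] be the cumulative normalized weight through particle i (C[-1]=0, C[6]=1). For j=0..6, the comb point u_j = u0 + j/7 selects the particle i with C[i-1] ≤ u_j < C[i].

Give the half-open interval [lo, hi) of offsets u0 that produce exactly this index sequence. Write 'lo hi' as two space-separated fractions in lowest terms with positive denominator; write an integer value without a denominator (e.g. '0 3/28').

0 1/21

C = [1/3, 11/21, 11/21, 11/21, 5/7, 6/7, 1]
j=0 picked index 0: u0 ∈ [0, 1/3)
j=1 picked index 0: u0 ∈ [-1/7, 4/21)
j=2 picked index 0: u0 ∈ [-2/7, 1/21)
j=3 picked index 1: u0 ∈ [-2/21, 2/21)
j=4 picked index 4: u0 ∈ [-1/21, 1/7)
j=5 picked index 5: u0 ∈ [0, 1/7)
j=6 picked index 6: u0 ∈ [0, 1/7)
intersection: [0, 1/21)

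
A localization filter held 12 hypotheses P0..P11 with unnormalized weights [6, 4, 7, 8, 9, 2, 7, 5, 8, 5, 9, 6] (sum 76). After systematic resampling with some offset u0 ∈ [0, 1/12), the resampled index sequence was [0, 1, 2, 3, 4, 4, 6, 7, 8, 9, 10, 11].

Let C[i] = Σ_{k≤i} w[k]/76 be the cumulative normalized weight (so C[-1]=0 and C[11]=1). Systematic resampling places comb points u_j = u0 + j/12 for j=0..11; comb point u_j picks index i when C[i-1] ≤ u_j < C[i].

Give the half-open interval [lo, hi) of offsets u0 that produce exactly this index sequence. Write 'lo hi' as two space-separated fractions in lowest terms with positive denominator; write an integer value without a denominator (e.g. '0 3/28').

1/228 7/228

C = [3/38, 5/38, 17/76, 25/76, 17/38, 9/19, 43/76, 12/19, 14/19, 61/76, 35/38, 1]
j=0 picked index 0: u0 ∈ [0, 3/38)
j=1 picked index 1: u0 ∈ [-1/228, 11/228)
j=2 picked index 2: u0 ∈ [-2/57, 13/228)
j=3 picked index 3: u0 ∈ [-1/38, 3/38)
j=4 picked index 4: u0 ∈ [-1/228, 13/114)
j=5 picked index 4: u0 ∈ [-5/57, 7/228)
j=6 picked index 6: u0 ∈ [-1/38, 5/76)
j=7 picked index 7: u0 ∈ [-1/57, 11/228)
j=8 picked index 8: u0 ∈ [-2/57, 4/57)
j=9 picked index 9: u0 ∈ [-1/76, 1/19)
j=10 picked index 10: u0 ∈ [-7/228, 5/57)
j=11 picked index 11: u0 ∈ [1/228, 1/12)
intersection: [1/228, 7/228)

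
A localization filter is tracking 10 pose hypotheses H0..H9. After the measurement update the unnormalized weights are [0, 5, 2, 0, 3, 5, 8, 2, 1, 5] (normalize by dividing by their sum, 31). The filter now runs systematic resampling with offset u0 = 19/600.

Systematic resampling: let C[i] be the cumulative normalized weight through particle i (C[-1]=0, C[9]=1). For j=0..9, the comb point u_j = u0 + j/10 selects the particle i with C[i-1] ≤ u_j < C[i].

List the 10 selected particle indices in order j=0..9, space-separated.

1 1 4 5 5 6 6 6 8 9

C = [0, 5/31, 7/31, 7/31, 10/31, 15/31, 23/31, 25/31, 26/31, 1]
j=0: u_0=19/600 ∈ [0, 5/31) → index 1
j=1: u_1=79/600 ∈ [0, 5/31) → index 1
j=2: u_2=139/600 ∈ [7/31, 10/31) → index 4
j=3: u_3=199/600 ∈ [10/31, 15/31) → index 5
j=4: u_4=259/600 ∈ [10/31, 15/31) → index 5
j=5: u_5=319/600 ∈ [15/31, 23/31) → index 6
j=6: u_6=379/600 ∈ [15/31, 23/31) → index 6
j=7: u_7=439/600 ∈ [15/31, 23/31) → index 6
j=8: u_8=499/600 ∈ [25/31, 26/31) → index 8
j=9: u_9=559/600 ∈ [26/31, 1) → index 9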